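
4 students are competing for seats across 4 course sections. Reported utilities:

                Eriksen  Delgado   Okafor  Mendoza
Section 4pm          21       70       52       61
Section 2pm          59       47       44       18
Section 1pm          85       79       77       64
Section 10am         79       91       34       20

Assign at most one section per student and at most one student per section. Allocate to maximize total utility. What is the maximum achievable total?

Maximum total: 288 points

Treat this as an assignment problem: match each student to one section.
Optimal: Eriksen→Section 2pm (59 points), Delgado→Section 10am (91 points), Okafor→Section 1pm (77 points), Mendoza→Section 4pm (61 points) — total 59+91+77+61 = 288 points.
Max-entry greedy (repeatedly take the single best remaining cell) gives 281 points, worse by 7.
Next-best assignment: Eriksen→Section 1pm, Delgado→Section 10am, Okafor→Section 2pm, Mendoza→Section 4pm = 281 points.
Swapping Eriksen↔Okafor (Eriksen→Section 1pm 85 points, Okafor→Section 2pm 44 points) loses 7.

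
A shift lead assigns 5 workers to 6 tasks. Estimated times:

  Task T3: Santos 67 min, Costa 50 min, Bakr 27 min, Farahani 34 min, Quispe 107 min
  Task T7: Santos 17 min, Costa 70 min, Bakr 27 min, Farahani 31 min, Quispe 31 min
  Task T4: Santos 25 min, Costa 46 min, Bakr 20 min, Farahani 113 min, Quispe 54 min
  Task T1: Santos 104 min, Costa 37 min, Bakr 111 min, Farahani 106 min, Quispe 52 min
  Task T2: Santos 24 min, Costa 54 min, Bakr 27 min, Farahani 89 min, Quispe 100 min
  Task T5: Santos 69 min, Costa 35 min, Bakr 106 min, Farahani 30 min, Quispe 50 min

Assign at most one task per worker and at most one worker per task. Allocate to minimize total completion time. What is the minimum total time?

Optimal: Santos→Task T2 (24 min), Costa→Task T1 (37 min), Bakr→Task T4 (20 min), Farahani→Task T5 (30 min), Quispe→Task T7 (31 min) — total 24+37+20+30+31 = 142 min.
Row-greedy (each worker in turn takes its cheapest remaining task) gives 158 min, worse by 16.
Next-best assignment: Santos→Task T2, Costa→Task T5, Bakr→Task T4, Farahani→Task T3, Quispe→Task T7 = 144 min.
Swapping Bakr↔Quispe (Bakr→Task T7 27 min, Quispe→Task T4 54 min) adds 30.

Minimum total: 142 min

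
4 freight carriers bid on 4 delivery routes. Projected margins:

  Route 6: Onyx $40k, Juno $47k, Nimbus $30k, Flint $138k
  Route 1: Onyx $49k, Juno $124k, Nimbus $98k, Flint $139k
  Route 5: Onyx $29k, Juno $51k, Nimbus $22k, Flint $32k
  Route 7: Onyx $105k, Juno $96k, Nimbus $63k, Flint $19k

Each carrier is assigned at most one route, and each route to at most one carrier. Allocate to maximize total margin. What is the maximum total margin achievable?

Optimal: Onyx→Route 7 ($105k), Juno→Route 5 ($51k), Nimbus→Route 1 ($98k), Flint→Route 6 ($138k) — total 105+51+98+138 = $392k.
Row-greedy (each carrier in turn takes its best remaining route) gives $291k, worse by 101.
Next-best assignment: Onyx→Route 7, Juno→Route 1, Nimbus→Route 5, Flint→Route 6 = $389k.
Swapping Nimbus↔Flint (Nimbus→Route 6 $30k, Flint→Route 1 $139k) loses 67.
Checked against all permutations: $392k is optimal.

Maximum total: $392k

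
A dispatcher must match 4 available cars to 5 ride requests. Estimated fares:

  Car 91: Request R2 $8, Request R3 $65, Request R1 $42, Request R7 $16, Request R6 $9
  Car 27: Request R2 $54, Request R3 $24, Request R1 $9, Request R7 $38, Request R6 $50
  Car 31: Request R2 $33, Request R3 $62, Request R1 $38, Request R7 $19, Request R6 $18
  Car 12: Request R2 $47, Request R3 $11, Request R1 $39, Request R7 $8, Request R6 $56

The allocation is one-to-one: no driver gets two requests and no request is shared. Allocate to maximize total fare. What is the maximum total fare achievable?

Optimal: Car 91→Request R1 ($42), Car 27→Request R2 ($54), Car 31→Request R3 ($62), Car 12→Request R6 ($56) — total 42+54+62+56 = $214.
Row-greedy (each driver in turn takes its best remaining request) gives $213, worse by 1.
Next-best assignment: Car 91→Request R3, Car 27→Request R2, Car 31→Request R1, Car 12→Request R6 = $213.

Max total: $214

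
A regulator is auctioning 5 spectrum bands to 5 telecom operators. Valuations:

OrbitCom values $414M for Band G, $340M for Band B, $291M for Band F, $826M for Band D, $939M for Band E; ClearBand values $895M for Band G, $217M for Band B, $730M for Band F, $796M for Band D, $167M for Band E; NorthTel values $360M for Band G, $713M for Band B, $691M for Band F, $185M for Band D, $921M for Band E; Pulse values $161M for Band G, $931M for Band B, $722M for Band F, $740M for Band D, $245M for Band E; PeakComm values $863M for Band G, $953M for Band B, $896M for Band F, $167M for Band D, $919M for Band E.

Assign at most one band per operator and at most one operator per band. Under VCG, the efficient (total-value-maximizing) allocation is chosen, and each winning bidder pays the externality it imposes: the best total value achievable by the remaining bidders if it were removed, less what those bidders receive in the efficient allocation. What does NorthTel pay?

Efficient allocation: OrbitCom→Band D ($826M), ClearBand→Band G ($895M), NorthTel→Band E ($921M), Pulse→Band B ($931M), PeakComm→Band F ($896M); total welfare W = $4469M.
NorthTel receives Band E at value $921M, so the others get W − 921 = $3548M.
Without NorthTel: best allocation of the remaining 4 bidders over all 5 bands is OrbitCom→Band E ($939M), ClearBand→Band G ($895M), Pulse→Band B ($931M), PeakComm→Band F ($896M), total $3661M.
VCG payment = (others' best without NorthTel) − (others' welfare with NorthTel) = 3661 − 3548 = $113M.

NorthTel pays $113M.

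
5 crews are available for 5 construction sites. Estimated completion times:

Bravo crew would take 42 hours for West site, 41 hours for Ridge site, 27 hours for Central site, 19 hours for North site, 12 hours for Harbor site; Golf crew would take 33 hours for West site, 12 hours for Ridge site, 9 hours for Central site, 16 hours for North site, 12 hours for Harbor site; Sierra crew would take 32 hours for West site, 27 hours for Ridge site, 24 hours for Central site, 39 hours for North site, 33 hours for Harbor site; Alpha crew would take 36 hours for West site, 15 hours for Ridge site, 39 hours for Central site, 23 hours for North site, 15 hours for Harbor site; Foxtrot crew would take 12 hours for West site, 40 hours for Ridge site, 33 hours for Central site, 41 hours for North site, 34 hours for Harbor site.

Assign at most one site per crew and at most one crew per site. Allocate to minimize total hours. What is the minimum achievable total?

Optimal: Bravo crew→Harbor site (12 hours), Golf crew→North site (16 hours), Sierra crew→Central site (24 hours), Alpha crew→Ridge site (15 hours), Foxtrot crew→West site (12 hours) — total 12+16+24+15+12 = 79 hours.
Row-greedy (each crew in turn takes its cheapest remaining site) gives 83 hours, worse by 4.
Next-best assignment: Bravo crew→North site, Golf crew→Ridge site, Sierra crew→Central site, Alpha crew→Harbor site, Foxtrot crew→West site = 82 hours.
Swapping Bravo crew↔Foxtrot crew (Bravo crew→West site 42 hours, Foxtrot crew→Harbor site 34 hours) adds 52.
Checked against all permutations: 79 hours is optimal.

Min total: 79 hours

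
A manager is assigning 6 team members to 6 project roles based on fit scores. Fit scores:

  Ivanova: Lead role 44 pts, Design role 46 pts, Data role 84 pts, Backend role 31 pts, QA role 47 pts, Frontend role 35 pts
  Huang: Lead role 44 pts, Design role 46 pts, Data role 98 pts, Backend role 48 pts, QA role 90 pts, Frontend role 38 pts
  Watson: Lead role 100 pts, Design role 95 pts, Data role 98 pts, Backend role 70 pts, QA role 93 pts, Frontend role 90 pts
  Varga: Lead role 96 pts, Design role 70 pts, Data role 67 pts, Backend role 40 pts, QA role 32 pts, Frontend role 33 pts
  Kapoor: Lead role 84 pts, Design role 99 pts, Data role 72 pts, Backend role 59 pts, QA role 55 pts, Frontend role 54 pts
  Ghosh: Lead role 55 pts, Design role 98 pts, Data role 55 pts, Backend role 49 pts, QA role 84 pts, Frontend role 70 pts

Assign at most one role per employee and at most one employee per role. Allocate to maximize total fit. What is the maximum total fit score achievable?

Max total: 517 pts

Treat this as an assignment problem: match each employee to one role.
Optimal: Ivanova→Data role (84 pts), Huang→QA role (90 pts), Watson→Frontend role (90 pts), Varga→Lead role (96 pts), Kapoor→Backend role (59 pts), Ghosh→Design role (98 pts) — total 84+90+90+96+59+98 = 517 pts.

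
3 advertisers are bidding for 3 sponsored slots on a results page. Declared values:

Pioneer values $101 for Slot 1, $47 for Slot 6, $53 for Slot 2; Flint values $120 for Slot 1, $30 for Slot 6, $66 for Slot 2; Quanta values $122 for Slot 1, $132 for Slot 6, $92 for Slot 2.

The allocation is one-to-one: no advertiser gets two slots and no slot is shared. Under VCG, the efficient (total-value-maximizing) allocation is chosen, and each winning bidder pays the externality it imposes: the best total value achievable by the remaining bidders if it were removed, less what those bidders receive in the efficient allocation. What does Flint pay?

Efficient allocation: Pioneer→Slot 2 ($53), Flint→Slot 1 ($120), Quanta→Slot 6 ($132); total welfare W = $305.
Flint receives Slot 1 at value $120, so the others get W − 120 = $185.
Without Flint: best allocation of the remaining 2 bidders over all 3 slots is Pioneer→Slot 1 ($101), Quanta→Slot 6 ($132), total $233.
VCG payment = (others' best without Flint) − (others' welfare with Flint) = 233 − 185 = $48.

Flint pays $48.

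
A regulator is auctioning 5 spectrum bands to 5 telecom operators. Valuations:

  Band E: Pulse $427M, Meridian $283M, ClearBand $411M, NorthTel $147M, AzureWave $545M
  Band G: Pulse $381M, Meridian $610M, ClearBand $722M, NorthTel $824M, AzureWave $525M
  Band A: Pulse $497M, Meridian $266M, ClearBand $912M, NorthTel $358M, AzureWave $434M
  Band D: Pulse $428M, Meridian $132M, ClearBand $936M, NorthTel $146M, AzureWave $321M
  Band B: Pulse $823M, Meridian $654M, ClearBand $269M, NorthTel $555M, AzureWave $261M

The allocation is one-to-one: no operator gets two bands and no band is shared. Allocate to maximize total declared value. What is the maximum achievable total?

Maximum total: $3456M

Treat this as an assignment problem: match each operator to one band.
Optimal: Pulse→Band A ($497M), Meridian→Band B ($654M), ClearBand→Band D ($936M), NorthTel→Band G ($824M), AzureWave→Band E ($545M) — total 497+654+936+824+545 = $3456M.
Row-greedy (each operator in turn takes its best remaining band) gives $3272M, worse by 184.
Next-best assignment: Pulse→Band B, Meridian→Band A, ClearBand→Band D, NorthTel→Band G, AzureWave→Band E = $3394M.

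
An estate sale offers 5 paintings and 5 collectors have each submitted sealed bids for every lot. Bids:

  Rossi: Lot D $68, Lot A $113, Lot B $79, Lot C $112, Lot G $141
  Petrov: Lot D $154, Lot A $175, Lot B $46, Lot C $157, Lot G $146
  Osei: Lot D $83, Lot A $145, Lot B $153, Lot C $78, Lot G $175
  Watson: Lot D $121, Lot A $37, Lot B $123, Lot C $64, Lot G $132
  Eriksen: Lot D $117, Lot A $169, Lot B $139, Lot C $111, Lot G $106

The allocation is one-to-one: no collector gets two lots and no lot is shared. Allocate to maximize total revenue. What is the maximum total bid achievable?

Max total: $741

Treat this as an assignment problem: match each collector to one lot.
Optimal: Rossi→Lot G ($141), Petrov→Lot C ($157), Osei→Lot B ($153), Watson→Lot D ($121), Eriksen→Lot A ($169) — total 141+157+153+121+169 = $741.
Row-greedy (each collector in turn takes its best remaining lot) gives $701, worse by 40.
Next-best assignment: Rossi→Lot C, Petrov→Lot D, Osei→Lot G, Watson→Lot B, Eriksen→Lot A = $733.
Swapping Osei↔Petrov (Osei→Lot C $78, Petrov→Lot B $46) loses 186.
Checked against all permutations: $741 is optimal.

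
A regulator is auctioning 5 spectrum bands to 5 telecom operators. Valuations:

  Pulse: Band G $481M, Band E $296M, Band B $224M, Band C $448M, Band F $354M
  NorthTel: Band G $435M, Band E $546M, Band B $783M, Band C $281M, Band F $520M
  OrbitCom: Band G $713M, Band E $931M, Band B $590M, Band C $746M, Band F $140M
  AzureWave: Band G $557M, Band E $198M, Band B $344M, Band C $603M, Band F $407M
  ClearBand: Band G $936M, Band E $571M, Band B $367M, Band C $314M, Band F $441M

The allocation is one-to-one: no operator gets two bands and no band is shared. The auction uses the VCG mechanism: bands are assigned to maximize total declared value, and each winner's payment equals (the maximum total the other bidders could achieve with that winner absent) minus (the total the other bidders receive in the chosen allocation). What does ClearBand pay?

ClearBand pays $127M.

Efficient allocation: Pulse→Band F ($354M), NorthTel→Band B ($783M), OrbitCom→Band E ($931M), AzureWave→Band C ($603M), ClearBand→Band G ($936M); total welfare W = $3607M.
ClearBand receives Band G at value $936M, so the others get W − 936 = $2671M.
Without ClearBand: best allocation of the remaining 4 bidders over all 5 bands is Pulse→Band G ($481M), NorthTel→Band B ($783M), OrbitCom→Band E ($931M), AzureWave→Band C ($603M), total $2798M.
VCG payment = (others' best without ClearBand) − (others' welfare with ClearBand) = 2798 − 2671 = $127M.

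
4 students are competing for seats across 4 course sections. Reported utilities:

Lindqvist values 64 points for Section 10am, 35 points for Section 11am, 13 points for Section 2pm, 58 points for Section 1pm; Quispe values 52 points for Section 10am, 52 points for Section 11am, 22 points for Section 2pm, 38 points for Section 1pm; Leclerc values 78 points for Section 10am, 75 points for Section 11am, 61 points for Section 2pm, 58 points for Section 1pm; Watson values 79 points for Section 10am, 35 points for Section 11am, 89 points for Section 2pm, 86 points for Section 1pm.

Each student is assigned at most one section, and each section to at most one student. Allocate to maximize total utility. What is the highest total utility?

This is the linear assignment problem.
Optimal: Lindqvist→Section 1pm (58 points), Quispe→Section 11am (52 points), Leclerc→Section 10am (78 points), Watson→Section 2pm (89 points) — total 58+52+78+89 = 277 points.
Column-greedy (each section in turn goes to its best remaining student) gives 234 points, worse by 43.
Checked against all permutations: 277 points is optimal.

Max total: 277 points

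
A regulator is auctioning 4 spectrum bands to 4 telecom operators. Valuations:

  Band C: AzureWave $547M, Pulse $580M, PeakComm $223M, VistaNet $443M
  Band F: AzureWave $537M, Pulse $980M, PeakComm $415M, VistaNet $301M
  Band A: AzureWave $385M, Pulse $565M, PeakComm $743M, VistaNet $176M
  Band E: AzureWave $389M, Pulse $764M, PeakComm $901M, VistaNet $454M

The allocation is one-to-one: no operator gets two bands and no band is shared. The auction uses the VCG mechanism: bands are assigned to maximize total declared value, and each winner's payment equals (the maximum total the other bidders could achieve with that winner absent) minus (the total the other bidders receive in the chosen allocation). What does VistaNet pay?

VistaNet pays $158M.

Efficient allocation: AzureWave→Band C ($547M), Pulse→Band F ($980M), PeakComm→Band A ($743M), VistaNet→Band E ($454M); total welfare W = $2724M.
VistaNet receives Band E at value $454M, so the others get W − 454 = $2270M.
Without VistaNet: best allocation of the remaining 3 bidders over all 4 bands is AzureWave→Band C ($547M), Pulse→Band F ($980M), PeakComm→Band E ($901M), total $2428M.
VCG payment = (others' best without VistaNet) − (others' welfare with VistaNet) = 2428 − 2270 = $158M.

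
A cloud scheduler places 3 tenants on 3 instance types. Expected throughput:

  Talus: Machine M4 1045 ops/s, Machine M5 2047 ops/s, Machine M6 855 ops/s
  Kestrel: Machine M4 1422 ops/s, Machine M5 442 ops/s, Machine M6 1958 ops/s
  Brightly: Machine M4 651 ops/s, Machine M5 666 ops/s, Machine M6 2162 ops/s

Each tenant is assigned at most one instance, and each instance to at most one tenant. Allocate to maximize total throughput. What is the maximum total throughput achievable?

Max total: 5631 ops/s

This is the linear assignment problem.
Optimal: Talus→Machine M5 (2047 ops/s), Kestrel→Machine M4 (1422 ops/s), Brightly→Machine M6 (2162 ops/s) — total 2047+1422+2162 = 5631 ops/s.
Row-greedy (each tenant in turn takes its best remaining instance) gives 4656 ops/s, worse by 975.
Next-best assignment: Talus→Machine M5, Kestrel→Machine M6, Brightly→Machine M4 = 4656 ops/s.
Swapping Talus↔Kestrel (Talus→Machine M4 1045 ops/s, Kestrel→Machine M5 442 ops/s) loses 1982.
Checked against all permutations: 5631 ops/s is optimal.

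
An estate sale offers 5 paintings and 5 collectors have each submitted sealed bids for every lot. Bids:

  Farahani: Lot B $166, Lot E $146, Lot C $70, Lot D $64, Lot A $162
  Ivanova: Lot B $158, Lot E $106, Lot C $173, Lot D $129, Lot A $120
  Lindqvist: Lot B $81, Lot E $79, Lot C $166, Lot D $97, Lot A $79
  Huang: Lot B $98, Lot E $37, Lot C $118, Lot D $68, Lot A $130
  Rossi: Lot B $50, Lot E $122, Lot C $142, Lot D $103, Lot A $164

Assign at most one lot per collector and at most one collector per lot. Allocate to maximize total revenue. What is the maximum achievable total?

Max total: $713

Optimal: Farahani→Lot B ($166), Ivanova→Lot D ($129), Lindqvist→Lot C ($166), Huang→Lot A ($130), Rossi→Lot E ($122) — total 166+129+166+130+122 = $713.
Max-entry greedy (repeatedly take the single best remaining cell) gives $637, worse by 76.
Swapping Farahani↔Lindqvist (Farahani→Lot C $70, Lindqvist→Lot B $81) loses 181.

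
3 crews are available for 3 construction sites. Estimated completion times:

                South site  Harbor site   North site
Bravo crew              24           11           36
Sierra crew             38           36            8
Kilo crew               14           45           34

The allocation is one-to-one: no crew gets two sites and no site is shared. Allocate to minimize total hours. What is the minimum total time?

Minimum total: 33 hours

Optimal: Bravo crew→Harbor site (11 hours), Sierra crew→North site (8 hours), Kilo crew→South site (14 hours) — total 11+8+14 = 33 hours.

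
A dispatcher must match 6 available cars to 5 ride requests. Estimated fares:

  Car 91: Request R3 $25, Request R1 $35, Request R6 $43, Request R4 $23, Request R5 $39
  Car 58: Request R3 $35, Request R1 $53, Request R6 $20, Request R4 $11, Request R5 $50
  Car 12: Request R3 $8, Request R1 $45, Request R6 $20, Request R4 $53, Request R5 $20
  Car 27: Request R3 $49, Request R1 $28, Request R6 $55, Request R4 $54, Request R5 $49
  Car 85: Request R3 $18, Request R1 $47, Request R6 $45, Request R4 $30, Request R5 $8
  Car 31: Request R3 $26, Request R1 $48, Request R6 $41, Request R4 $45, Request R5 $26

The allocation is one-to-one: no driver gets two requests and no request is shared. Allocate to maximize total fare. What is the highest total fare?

Max total: $245

This is a one-to-one assignment (maximum-weight bipartite matching).
Optimal: Car 27→Request R3 ($49), Car 31→Request R1 ($48), Car 85→Request R6 ($45), Car 12→Request R4 ($53), Car 58→Request R5 ($50) — total 49+48+45+53+50 = $245.
Row-greedy (each driver in turn takes its best remaining request) gives $206, worse by 39.
Next-best assignment: Car 27→Request R3, Car 31→Request R1, Car 91→Request R6, Car 12→Request R4, Car 58→Request R5 = $243.
Checked against all permutations: $245 is optimal.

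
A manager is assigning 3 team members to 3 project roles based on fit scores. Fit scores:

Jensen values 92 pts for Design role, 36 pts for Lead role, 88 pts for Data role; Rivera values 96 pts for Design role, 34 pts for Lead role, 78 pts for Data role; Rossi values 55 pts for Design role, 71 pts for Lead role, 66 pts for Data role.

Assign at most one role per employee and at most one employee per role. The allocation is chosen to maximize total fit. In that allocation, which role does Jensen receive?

Jensen receives Data role.

Optimal: Jensen→Data role (88 pts), Rivera→Design role (96 pts), Rossi→Lead role (71 pts) — total 88+96+71 = 255 pts.
Row-greedy (each employee in turn takes its best remaining role) gives 241 pts, worse by 14.
Next-best assignment: Jensen→Design role, Rivera→Data role, Rossi→Lead role = 241 pts.
Swapping Jensen↔Rivera (Jensen→Design role 92 pts, Rivera→Data role 78 pts) loses 14.
Jensen's own top role is Design role (92 pts), but forcing Jensen→Design role and reassigning the rest optimally gives only 241 pts — worse by 14.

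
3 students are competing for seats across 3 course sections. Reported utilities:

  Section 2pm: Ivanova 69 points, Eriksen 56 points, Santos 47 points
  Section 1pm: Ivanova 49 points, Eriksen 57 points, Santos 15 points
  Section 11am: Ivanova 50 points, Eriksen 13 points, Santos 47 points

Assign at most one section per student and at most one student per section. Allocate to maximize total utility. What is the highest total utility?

This is a one-to-one assignment (maximum-weight bipartite matching).
Optimal: Ivanova→Section 2pm (69 points), Eriksen→Section 1pm (57 points), Santos→Section 11am (47 points) — total 69+57+47 = 173 points.
No other one-to-one assignment exceeds 173 points.

Max total: 173 points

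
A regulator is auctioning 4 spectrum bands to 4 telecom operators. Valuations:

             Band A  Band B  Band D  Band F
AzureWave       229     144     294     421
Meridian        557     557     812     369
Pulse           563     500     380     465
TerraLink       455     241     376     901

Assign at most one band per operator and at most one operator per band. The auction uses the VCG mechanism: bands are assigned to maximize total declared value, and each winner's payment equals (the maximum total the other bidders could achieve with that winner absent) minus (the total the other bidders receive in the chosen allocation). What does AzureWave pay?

AzureWave pays $63M.

Efficient allocation: AzureWave→Band A ($229M), Meridian→Band D ($812M), Pulse→Band B ($500M), TerraLink→Band F ($901M); total welfare W = $2442M.
AzureWave receives Band A at value $229M, so the others get W − 229 = $2213M.
Without AzureWave: best allocation of the remaining 3 bidders over all 4 bands is Meridian→Band D ($812M), Pulse→Band A ($563M), TerraLink→Band F ($901M), total $2276M.
VCG payment = (others' best without AzureWave) − (others' welfare with AzureWave) = 2276 − 2213 = $63M.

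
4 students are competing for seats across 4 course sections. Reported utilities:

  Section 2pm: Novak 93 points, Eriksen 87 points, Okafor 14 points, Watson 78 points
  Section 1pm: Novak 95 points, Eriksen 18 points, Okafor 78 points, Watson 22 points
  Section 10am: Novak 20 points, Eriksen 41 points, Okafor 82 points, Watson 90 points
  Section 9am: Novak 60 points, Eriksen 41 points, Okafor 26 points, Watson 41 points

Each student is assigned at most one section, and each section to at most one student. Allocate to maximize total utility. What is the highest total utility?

Max total: 315 points

Optimal: Novak→Section 9am (60 points), Eriksen→Section 2pm (87 points), Okafor→Section 1pm (78 points), Watson→Section 10am (90 points) — total 60+87+78+90 = 315 points.
Row-greedy (each student in turn takes its best remaining section) gives 305 points, worse by 10.
Next-best assignment: Novak→Section 1pm, Eriksen→Section 2pm, Okafor→Section 10am, Watson→Section 9am = 305 points.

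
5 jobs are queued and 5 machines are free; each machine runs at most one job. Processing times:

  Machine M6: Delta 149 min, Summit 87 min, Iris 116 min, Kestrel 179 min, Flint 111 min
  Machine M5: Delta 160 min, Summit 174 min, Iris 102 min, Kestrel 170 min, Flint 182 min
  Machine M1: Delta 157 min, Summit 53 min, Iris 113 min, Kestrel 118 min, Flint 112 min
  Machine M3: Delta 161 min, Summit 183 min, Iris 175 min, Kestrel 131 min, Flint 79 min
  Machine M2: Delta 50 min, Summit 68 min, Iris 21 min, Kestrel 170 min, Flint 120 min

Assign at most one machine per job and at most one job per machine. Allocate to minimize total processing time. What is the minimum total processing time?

Min total: 436 min

Optimal: Delta→Machine M2 (50 min), Summit→Machine M6 (87 min), Iris→Machine M5 (102 min), Kestrel→Machine M1 (118 min), Flint→Machine M3 (79 min) — total 50+87+102+118+79 = 436 min.
Row-greedy (each job in turn takes its cheapest remaining machine) gives 447 min, worse by 11.
Next-best assignment: Delta→Machine M2, Summit→Machine M1, Iris→Machine M5, Kestrel→Machine M3, Flint→Machine M6 = 447 min.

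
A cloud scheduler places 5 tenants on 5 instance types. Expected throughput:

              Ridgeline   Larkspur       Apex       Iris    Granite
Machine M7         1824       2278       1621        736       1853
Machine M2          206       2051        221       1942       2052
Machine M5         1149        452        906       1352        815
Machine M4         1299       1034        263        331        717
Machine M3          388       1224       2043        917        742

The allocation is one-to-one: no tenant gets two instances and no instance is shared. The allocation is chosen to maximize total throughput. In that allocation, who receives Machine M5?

Optimal: Ridgeline→Machine M4 (1299 ops/s), Larkspur→Machine M7 (2278 ops/s), Apex→Machine M3 (2043 ops/s), Iris→Machine M5 (1352 ops/s), Granite→Machine M2 (2052 ops/s) — total 1299+2278+2043+1352+2052 = 9024 ops/s.
Row-greedy (each tenant in turn takes its best remaining instance) gives 7987 ops/s, worse by 1037.
Swapping Iris↔Apex (Iris→Machine M3 917 ops/s, Apex→Machine M5 906 ops/s) loses 1572.
Iris's own top instance is Machine M2 (1942 ops/s), but forcing Iris→Machine M2 and reassigning the rest optimally gives only 8377 ops/s — worse by 647.

Iris receives Machine M5.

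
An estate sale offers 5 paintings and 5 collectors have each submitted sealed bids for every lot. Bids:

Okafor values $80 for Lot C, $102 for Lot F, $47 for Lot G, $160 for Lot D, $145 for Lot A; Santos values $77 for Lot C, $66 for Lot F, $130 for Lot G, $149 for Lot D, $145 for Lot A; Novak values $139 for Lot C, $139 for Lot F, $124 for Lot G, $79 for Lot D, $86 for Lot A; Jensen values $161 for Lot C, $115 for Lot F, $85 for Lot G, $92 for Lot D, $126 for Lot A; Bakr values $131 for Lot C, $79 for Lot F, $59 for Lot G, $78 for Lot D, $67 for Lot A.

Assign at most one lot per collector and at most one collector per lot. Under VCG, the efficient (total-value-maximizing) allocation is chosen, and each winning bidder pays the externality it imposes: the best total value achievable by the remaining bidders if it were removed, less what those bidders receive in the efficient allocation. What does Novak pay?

Novak pays $4.

Efficient allocation: Okafor→Lot D ($160), Santos→Lot G ($130), Novak→Lot F ($139), Jensen→Lot A ($126), Bakr→Lot C ($131); total welfare W = $686.
Novak receives Lot F at value $139, so the others get W − 139 = $547.
Without Novak: best allocation of the remaining 4 bidders over all 5 lots is Okafor→Lot D ($160), Santos→Lot A ($145), Jensen→Lot F ($115), Bakr→Lot C ($131), total $551.
VCG payment = (others' best without Novak) − (others' welfare with Novak) = 551 − 547 = $4.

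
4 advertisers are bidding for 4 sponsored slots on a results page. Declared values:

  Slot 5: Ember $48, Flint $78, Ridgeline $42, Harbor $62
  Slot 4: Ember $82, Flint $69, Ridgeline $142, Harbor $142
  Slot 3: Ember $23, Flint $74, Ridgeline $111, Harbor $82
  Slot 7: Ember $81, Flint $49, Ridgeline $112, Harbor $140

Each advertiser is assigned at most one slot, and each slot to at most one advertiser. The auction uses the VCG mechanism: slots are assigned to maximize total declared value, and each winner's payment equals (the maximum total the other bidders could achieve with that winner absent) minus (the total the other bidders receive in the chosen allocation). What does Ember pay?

Efficient allocation: Ember→Slot 7 ($81), Flint→Slot 5 ($78), Ridgeline→Slot 3 ($111), Harbor→Slot 4 ($142); total welfare W = $412.
Ember receives Slot 7 at value $81, so the others get W − 81 = $331.
Without Ember: best allocation of the remaining 3 bidders over all 4 slots is Flint→Slot 5 ($78), Ridgeline→Slot 4 ($142), Harbor→Slot 7 ($140), total $360.
VCG payment = (others' best without Ember) − (others' welfare with Ember) = 360 − 331 = $29.

Ember pays $29.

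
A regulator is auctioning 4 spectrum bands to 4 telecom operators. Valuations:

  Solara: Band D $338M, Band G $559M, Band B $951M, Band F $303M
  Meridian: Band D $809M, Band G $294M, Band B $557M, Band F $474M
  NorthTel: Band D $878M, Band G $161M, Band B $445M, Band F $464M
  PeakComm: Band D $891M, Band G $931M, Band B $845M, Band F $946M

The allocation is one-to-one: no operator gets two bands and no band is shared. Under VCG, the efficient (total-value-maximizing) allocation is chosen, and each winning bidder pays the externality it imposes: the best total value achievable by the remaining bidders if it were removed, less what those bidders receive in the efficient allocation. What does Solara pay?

Solara pays $98M.

Efficient allocation: Solara→Band B ($951M), Meridian→Band F ($474M), NorthTel→Band D ($878M), PeakComm→Band G ($931M); total welfare W = $3234M.
Solara receives Band B at value $951M, so the others get W − 951 = $2283M.
Without Solara: best allocation of the remaining 3 bidders over all 4 bands is Meridian→Band B ($557M), NorthTel→Band D ($878M), PeakComm→Band F ($946M), total $2381M.
VCG payment = (others' best without Solara) − (others' welfare with Solara) = 2381 − 2283 = $98M.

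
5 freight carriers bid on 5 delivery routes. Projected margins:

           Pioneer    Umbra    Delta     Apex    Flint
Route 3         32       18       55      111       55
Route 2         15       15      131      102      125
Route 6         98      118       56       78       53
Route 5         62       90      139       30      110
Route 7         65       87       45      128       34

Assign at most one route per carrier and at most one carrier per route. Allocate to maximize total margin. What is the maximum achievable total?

Max total: $560k

This is the linear assignment problem.
Optimal: Pioneer→Route 6 ($98k), Umbra→Route 7 ($87k), Delta→Route 5 ($139k), Apex→Route 3 ($111k), Flint→Route 2 ($125k) — total 98+87+139+111+125 = $560k.
Row-greedy (each carrier in turn takes its best remaining route) gives $502k, worse by 58.
Next-best assignment: Pioneer→Route 7, Umbra→Route 6, Delta→Route 5, Apex→Route 3, Flint→Route 2 = $558k.
Swapping Delta↔Pioneer (Delta→Route 6 $56k, Pioneer→Route 5 $62k) loses 119.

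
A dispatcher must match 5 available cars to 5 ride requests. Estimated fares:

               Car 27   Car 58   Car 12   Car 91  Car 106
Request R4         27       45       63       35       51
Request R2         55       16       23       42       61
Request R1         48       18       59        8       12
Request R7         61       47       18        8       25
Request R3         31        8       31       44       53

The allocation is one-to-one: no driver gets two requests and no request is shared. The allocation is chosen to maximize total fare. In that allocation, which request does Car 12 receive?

Optimal: Car 27→Request R7 ($61), Car 58→Request R4 ($45), Car 12→Request R1 ($59), Car 91→Request R3 ($44), Car 106→Request R2 ($61) — total 61+45+59+44+61 = $270.
Max-entry greedy (repeatedly take the single best remaining cell) gives $247, worse by 23.
Checked against all permutations: $270 is optimal.
Car 12's own top request is Request R4 ($63), but forcing Car 12→Request R4 and reassigning the rest optimally gives only $263 — worse by 7.

Car 12 receives Request R1.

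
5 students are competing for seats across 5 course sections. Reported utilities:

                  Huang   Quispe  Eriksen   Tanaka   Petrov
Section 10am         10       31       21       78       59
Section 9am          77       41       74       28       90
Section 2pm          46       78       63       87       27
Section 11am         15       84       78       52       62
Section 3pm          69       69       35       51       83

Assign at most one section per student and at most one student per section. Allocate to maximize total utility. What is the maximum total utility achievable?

This is the linear assignment problem.
Optimal: Huang→Section 9am (77 points), Quispe→Section 2pm (78 points), Eriksen→Section 11am (78 points), Tanaka→Section 10am (78 points), Petrov→Section 3pm (83 points) — total 77+78+78+78+83 = 394 points.
Swapping Tanaka↔Eriksen (Tanaka→Section 11am 52 points, Eriksen→Section 10am 21 points) loses 83.

Max total: 394 points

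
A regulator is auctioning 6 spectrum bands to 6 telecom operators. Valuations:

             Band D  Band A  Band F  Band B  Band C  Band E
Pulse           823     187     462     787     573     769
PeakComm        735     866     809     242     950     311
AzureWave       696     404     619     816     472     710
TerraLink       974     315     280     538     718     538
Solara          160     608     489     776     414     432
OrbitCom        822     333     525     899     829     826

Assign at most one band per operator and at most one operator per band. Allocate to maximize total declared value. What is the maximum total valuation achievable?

Optimal: Pulse→Band E ($769M), PeakComm→Band A ($866M), AzureWave→Band F ($619M), TerraLink→Band D ($974M), Solara→Band B ($776M), OrbitCom→Band C ($829M) — total 769+866+619+974+776+829 = $4833M.
Next-best assignment: Pulse→Band E, PeakComm→Band C, AzureWave→Band F, TerraLink→Band D, Solara→Band A, OrbitCom→Band B = $4819M.

Maximum total: $4833M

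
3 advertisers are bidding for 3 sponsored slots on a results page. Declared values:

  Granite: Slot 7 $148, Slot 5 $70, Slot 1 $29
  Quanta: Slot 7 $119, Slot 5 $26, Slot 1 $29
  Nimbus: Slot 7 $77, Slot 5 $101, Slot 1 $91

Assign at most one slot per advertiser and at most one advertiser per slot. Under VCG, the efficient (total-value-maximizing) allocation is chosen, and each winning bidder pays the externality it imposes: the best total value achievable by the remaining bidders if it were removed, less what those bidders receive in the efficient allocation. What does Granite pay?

Granite pays $10.

Efficient allocation: Granite→Slot 5 ($70), Quanta→Slot 7 ($119), Nimbus→Slot 1 ($91); total welfare W = $280.
Granite receives Slot 5 at value $70, so the others get W − 70 = $210.
Without Granite: best allocation of the remaining 2 bidders over all 3 slots is Quanta→Slot 7 ($119), Nimbus→Slot 5 ($101), total $220.
VCG payment = (others' best without Granite) − (others' welfare with Granite) = 220 − 210 = $10.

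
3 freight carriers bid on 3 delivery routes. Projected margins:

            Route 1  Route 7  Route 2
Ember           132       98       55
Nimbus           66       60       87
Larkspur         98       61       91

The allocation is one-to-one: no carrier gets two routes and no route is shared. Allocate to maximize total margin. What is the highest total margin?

Maximum total: $283k

Optimal: Ember→Route 1 ($132k), Nimbus→Route 7 ($60k), Larkspur→Route 2 ($91k) — total 132+60+91 = $283k.
Column-greedy (each route in turn goes to its best remaining carrier) gives $280k, worse by 3.
No other one-to-one assignment exceeds $283k.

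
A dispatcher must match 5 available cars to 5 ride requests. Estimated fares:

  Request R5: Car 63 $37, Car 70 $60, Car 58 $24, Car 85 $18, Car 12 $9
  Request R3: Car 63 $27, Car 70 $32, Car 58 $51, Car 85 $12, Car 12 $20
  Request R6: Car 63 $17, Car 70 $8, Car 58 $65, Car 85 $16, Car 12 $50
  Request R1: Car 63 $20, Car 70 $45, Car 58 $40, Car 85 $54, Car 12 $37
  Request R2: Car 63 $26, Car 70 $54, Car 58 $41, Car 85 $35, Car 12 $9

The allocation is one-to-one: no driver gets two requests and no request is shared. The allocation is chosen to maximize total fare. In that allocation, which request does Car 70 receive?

Optimal: Car 63→Request R5 ($37), Car 70→Request R2 ($54), Car 58→Request R3 ($51), Car 85→Request R1 ($54), Car 12→Request R6 ($50) — total 37+54+51+54+50 = $246.
Max-entry greedy (repeatedly take the single best remaining cell) gives $215, worse by 31.
Next-best assignment: Car 63→Request R2, Car 70→Request R5, Car 58→Request R3, Car 85→Request R1, Car 12→Request R6 = $241.
Checked against all permutations: $246 is optimal.
Car 70's own top request is Request R5 ($60), but forcing Car 70→Request R5 and reassigning the rest optimally gives only $241 — worse by 5.

Car 70 receives Request R2.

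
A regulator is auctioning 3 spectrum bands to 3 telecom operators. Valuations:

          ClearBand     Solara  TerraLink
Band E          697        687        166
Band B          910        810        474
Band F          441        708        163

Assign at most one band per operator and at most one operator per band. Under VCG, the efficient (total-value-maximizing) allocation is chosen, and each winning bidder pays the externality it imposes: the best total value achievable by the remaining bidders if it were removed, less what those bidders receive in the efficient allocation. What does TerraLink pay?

Efficient allocation: ClearBand→Band E ($697M), Solara→Band F ($708M), TerraLink→Band B ($474M); total welfare W = $1879M.
TerraLink receives Band B at value $474M, so the others get W − 474 = $1405M.
Without TerraLink: best allocation of the remaining 2 bidders over all 3 bands is ClearBand→Band B ($910M), Solara→Band F ($708M), total $1618M.
VCG payment = (others' best without TerraLink) − (others' welfare with TerraLink) = 1618 − 1405 = $213M.

TerraLink pays $213M.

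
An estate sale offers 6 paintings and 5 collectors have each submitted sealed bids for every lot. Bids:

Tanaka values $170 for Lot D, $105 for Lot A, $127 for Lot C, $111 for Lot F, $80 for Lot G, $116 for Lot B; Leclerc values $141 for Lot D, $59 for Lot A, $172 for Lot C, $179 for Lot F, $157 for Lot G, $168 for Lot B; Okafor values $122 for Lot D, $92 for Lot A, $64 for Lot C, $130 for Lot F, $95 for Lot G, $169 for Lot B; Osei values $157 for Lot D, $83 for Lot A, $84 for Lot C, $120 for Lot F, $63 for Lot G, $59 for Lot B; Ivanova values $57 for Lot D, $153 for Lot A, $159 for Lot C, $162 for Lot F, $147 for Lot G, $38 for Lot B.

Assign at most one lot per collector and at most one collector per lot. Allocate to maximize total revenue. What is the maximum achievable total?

Max total: $785

Optimal: Tanaka→Lot C ($127), Leclerc→Lot F ($179), Okafor→Lot B ($169), Osei→Lot D ($157), Ivanova→Lot A ($153) — total 127+179+169+157+153 = $785.
Max-entry greedy (repeatedly take the single best remaining cell) gives $760, worse by 25.
Next-best assignment: Tanaka→Lot D, Leclerc→Lot C, Okafor→Lot B, Osei→Lot F, Ivanova→Lot A = $784.
Swapping Ivanova↔Okafor (Ivanova→Lot B $38, Okafor→Lot A $92) loses 192.
Every other assignment is strictly worse.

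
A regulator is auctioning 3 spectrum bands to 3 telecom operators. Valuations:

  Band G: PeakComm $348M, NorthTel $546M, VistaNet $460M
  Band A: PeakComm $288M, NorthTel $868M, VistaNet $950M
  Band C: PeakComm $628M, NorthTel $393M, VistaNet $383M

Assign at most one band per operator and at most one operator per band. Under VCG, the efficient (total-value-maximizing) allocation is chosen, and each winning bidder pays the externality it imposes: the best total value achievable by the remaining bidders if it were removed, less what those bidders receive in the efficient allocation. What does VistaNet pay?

Efficient allocation: PeakComm→Band C ($628M), NorthTel→Band G ($546M), VistaNet→Band A ($950M); total welfare W = $2124M.
VistaNet receives Band A at value $950M, so the others get W − 950 = $1174M.
Without VistaNet: best allocation of the remaining 2 bidders over all 3 bands is PeakComm→Band C ($628M), NorthTel→Band A ($868M), total $1496M.
VCG payment = (others' best without VistaNet) − (others' welfare with VistaNet) = 1496 − 1174 = $322M.

VistaNet pays $322M.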